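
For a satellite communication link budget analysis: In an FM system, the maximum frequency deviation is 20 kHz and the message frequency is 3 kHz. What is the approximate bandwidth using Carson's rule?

Carson's rule: BW = 2*(delta_f + f_m)
= 2*(20 + 3) kHz = 46 kHz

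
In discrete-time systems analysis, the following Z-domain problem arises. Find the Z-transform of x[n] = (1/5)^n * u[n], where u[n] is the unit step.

The Z-transform of a^n * u[n] is z/(z-a) for |z| > |a|.
Here a = 1/5, so X(z) = z/(z - (1/5)) = 5z/(5z - 1)
ROC: |z| > 1/5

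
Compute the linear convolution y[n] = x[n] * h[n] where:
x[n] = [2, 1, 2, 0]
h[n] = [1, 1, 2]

y[n] = sum_k x[k]*h[n-k]. Output length = len(x) + len(h) - 1 = 4 + 3 - 1 = 6.
y[0] = 2*1 = 2
y[1] = 1*1 + 2*1 = 3
y[2] = 2*1 + 1*1 + 2*2 = 7
y[3] = 0*1 + 2*1 + 1*2 = 4
y[4] = 0*1 + 2*2 = 4
y[5] = 0*2 = 0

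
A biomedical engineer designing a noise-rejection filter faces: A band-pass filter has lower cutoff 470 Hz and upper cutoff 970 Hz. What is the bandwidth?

Bandwidth = f_high - f_low
= 970 Hz - 470 Hz = 500 Hz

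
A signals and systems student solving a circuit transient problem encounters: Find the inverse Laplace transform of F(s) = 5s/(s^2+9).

Standard pair: s/(s^2+w^2) <-> cos(wt)*u(t)
With k=5, w=3: f(t) = 5*cos(3t)*u(t)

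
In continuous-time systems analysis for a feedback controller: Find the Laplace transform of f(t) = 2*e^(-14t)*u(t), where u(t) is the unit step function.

Standard Laplace transform pair:
e^(-at)*u(t) <-> 1/(s+a)
With a = 14: L{2*e^(-14t)*u(t)} = 2/(s+14), ROC: Re(s) > -14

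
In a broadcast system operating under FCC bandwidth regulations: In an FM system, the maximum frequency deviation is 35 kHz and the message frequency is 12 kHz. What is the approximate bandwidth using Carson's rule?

Carson's rule: BW = 2*(delta_f + f_m)
= 2*(35 + 12) kHz = 94 kHz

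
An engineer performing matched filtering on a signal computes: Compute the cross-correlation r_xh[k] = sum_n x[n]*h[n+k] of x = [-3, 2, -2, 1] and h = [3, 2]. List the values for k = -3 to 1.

Both sequences indexed from 0 and zero outside their support.
Lags with overlap: k = -3 to 1.
  r_xh[-3] = x[3]*h[0] = 3
  r_xh[-2] = x[2]*h[0] + x[3]*h[1] = -4
  r_xh[-1] = x[1]*h[0] + x[2]*h[1] = 2
  r_xh[0] = x[0]*h[0] + x[1]*h[1] = -5
  r_xh[1] = x[0]*h[1] = -6
r_xh = [3, -4, 2, -5, -6] (for k = -3, ..., 1)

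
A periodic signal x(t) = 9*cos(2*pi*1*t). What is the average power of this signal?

Average power of A*cos(wt) is A^2/2.
P = 9^2 / 2 = 81/2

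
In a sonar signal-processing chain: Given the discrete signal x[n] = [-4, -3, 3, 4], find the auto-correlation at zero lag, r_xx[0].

The auto-correlation at zero lag r_xx[0] equals the signal energy.
r_xx[0] = sum of x[n]^2 = (-4)^2 + (-3)^2 + 3^2 + 4^2
= 16 + 9 + 9 + 16 = 50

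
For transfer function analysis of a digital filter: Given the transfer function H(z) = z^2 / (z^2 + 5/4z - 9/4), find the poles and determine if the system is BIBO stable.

Poles are roots of the denominator: z^2 + 5/4z - 9/4 = 0.
Quadratic formula: z = [-(5/4) +/- sqrt((5/4)^2 - 4*(-9/4))] / 2
Discriminant = 25/16 + 9 = 169/16; sqrt = 13/4.
z = (-5/4 +/- 13/4) / 2 => z = 1 or z = -9/4.
|p1| = 9/4, |p2| = 1.
For BIBO stability, all poles must lie inside the unit circle (|p| < 1).
System is UNSTABLE since at least one |p| >= 1.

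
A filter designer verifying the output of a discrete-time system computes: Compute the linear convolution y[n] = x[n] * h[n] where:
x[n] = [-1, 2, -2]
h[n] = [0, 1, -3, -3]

y[n] = sum_k x[k]*h[n-k]. Output length = len(x) + len(h) - 1 = 3 + 4 - 1 = 6.
y[0] = -1*0 = 0
y[1] = 2*0 + -1*1 = -1
y[2] = -2*0 + 2*1 + -1*-3 = 5
y[3] = -2*1 + 2*-3 + -1*-3 = -5
y[4] = -2*-3 + 2*-3 = 0
y[5] = -2*-3 = 6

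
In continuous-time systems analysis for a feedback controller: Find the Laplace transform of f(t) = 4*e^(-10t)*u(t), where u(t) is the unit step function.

Standard Laplace transform pair:
e^(-at)*u(t) <-> 1/(s+a)
With a = 10: L{4*e^(-10t)*u(t)} = 4/(s+10), ROC: Re(s) > -10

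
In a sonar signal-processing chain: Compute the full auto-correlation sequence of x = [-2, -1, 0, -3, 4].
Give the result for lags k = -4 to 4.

r_xx[k] = sum_m x[m]*x[m+k], indexed from 0, for k = -4 to 4:
  r_xx[-4] = x[4]*x[0] = -8
  r_xx[-3] = x[3]*x[0] + x[4]*x[1] = 2
  r_xx[-2] = x[2]*x[0] + x[3]*x[1] + x[4]*x[2] = 3
  r_xx[-1] = x[1]*x[0] + x[2]*x[1] + x[3]*x[2] + x[4]*x[3] = -10
  r_xx[0] = x[0]*x[0] + x[1]*x[1] + x[2]*x[2] + x[3]*x[3] + x[4]*x[4] = 30
  r_xx[1] = x[0]*x[1] + x[1]*x[2] + x[2]*x[3] + x[3]*x[4] = -10
  r_xx[2] = x[0]*x[2] + x[1]*x[3] + x[2]*x[4] = 3
  r_xx[3] = x[0]*x[3] + x[1]*x[4] = 2
  r_xx[4] = x[0]*x[4] = -8
r_xx = [-8, 2, 3, -10, 30, -10, 3, 2, -8]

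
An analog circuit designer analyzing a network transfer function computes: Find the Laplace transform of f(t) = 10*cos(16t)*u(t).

Standard pair: cos(wt)*u(t) <-> s/(s^2+w^2)
With w = 16: L{10*cos(16t)*u(t)} = 10s/(s^2+256)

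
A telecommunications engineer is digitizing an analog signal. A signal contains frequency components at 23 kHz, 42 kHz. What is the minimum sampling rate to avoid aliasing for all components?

The highest frequency component is f_max = 42 kHz.
Nyquist rate = 2 * f_max = 2 * 42 kHz = 84 kHz.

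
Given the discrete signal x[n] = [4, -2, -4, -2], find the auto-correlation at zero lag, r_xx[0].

The auto-correlation at zero lag r_xx[0] equals the signal energy.
r_xx[0] = sum of x[n]^2 = 4^2 + (-2)^2 + (-4)^2 + (-2)^2
= 16 + 4 + 16 + 4 = 40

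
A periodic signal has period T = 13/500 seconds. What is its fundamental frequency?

The fundamental frequency is the reciprocal of the period.
f = 1/T = 1/(13/500) = 500/13 Hz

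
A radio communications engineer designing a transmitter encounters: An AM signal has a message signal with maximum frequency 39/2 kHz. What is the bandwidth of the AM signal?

In AM (double-sideband), the bandwidth is twice the message frequency.
BW = 2 * f_m = 2 * 39/2 kHz = 39 kHz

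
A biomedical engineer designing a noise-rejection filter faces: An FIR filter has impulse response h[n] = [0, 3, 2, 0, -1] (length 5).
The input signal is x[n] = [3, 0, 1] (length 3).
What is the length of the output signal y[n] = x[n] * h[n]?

For linear convolution, the output length is:
len(y) = len(x) + len(h) - 1 = 3 + 5 - 1 = 7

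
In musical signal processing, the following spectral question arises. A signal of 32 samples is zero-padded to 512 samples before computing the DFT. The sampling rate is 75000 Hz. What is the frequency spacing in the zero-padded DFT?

Original DFT: N = 32, resolution = f_s/N = 75000/32 = 9375/4 Hz
Zero-padded DFT: N = 512, resolution = f_s/N = 75000/512 = 9375/64 Hz
Zero-padding interpolates the spectrum (finer frequency grid)
but does NOT improve the true spectral resolution (ability to resolve close frequencies).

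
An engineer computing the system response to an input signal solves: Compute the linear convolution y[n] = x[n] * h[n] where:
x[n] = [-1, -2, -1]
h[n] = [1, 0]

y[n] = sum_k x[k]*h[n-k]. Output length = len(x) + len(h) - 1 = 3 + 2 - 1 = 4.
y[0] = -1*1 = -1
y[1] = -2*1 + -1*0 = -2
y[2] = -1*1 + -2*0 = -1
y[3] = -1*0 = 0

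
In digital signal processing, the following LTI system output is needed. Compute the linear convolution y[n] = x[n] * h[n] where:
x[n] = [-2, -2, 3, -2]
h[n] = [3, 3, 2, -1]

y[n] = sum_k x[k]*h[n-k]. Output length = len(x) + len(h) - 1 = 4 + 4 - 1 = 7.
y[0] = -2*3 = -6
y[1] = -2*3 + -2*3 = -12
y[2] = 3*3 + -2*3 + -2*2 = -1
y[3] = -2*3 + 3*3 + -2*2 + -2*-1 = 1
y[4] = -2*3 + 3*2 + -2*-1 = 2
y[5] = -2*2 + 3*-1 = -7
y[6] = -2*-1 = 2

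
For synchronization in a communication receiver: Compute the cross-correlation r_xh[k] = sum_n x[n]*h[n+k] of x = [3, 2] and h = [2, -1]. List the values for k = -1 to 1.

Both sequences indexed from 0 and zero outside their support.
Lags with overlap: k = -1 to 1.
  r_xh[-1] = x[1]*h[0] = 4
  r_xh[0] = x[0]*h[0] + x[1]*h[1] = 4
  r_xh[1] = x[0]*h[1] = -3
r_xh = [4, 4, -3] (for k = -1, ..., 1)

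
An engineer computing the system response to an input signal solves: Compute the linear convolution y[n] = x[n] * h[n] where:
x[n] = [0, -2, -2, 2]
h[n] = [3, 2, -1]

y[n] = sum_k x[k]*h[n-k]. Output length = len(x) + len(h) - 1 = 4 + 3 - 1 = 6.
y[0] = 0*3 = 0
y[1] = -2*3 + 0*2 = -6
y[2] = -2*3 + -2*2 + 0*-1 = -10
y[3] = 2*3 + -2*2 + -2*-1 = 4
y[4] = 2*2 + -2*-1 = 6
y[5] = 2*-1 = -2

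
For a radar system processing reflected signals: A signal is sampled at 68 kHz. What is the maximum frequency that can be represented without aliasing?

The maximum frequency that can be represented without aliasing
is the Nyquist frequency: f_max = f_s / 2 = 68 kHz / 2 = 34 kHz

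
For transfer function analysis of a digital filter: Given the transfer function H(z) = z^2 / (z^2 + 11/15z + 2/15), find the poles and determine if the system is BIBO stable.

Poles are roots of the denominator: z^2 + 11/15z + 2/15 = 0.
Quadratic formula: z = [-(11/15) +/- sqrt((11/15)^2 - 4*(2/15))] / 2
Discriminant = 121/225 - 8/15 = 1/225; sqrt = 1/15.
z = (-11/15 +/- 1/15) / 2 => z = -1/3 or z = -2/5.
|p1| = 1/3, |p2| = 2/5.
For BIBO stability, all poles must lie inside the unit circle (|p| < 1).
System is STABLE since both |p| < 1.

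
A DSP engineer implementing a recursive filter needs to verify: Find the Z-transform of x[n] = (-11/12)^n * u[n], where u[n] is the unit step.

The Z-transform of a^n * u[n] is z/(z-a) for |z| > |a|.
Here a = -11/12, so X(z) = z/(z - (-11/12)) = 12z/(12z + 11)
ROC: |z| > 11/12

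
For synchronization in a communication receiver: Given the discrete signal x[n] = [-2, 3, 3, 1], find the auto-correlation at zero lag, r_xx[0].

The auto-correlation at zero lag r_xx[0] equals the signal energy.
r_xx[0] = sum of x[n]^2 = (-2)^2 + 3^2 + 3^2 + 1^2
= 4 + 9 + 9 + 1 = 23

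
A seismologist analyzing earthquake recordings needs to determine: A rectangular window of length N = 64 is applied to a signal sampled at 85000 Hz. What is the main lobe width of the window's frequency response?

For a rectangular window of length N,
the main lobe width in frequency is 2*f_s/N.
= 2*85000/64 = 10625/4 Hz
This determines the minimum frequency separation for resolving two sinusoids.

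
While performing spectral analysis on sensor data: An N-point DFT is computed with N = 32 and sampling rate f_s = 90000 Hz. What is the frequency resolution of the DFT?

DFT frequency resolution = f_s / N
= 90000 / 32 = 5625/2 Hz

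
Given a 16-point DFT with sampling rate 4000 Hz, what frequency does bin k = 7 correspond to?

The frequency of DFT bin k is: f_k = k * f_s / N
f_7 = 7 * 4000 / 16 = 1750 Hz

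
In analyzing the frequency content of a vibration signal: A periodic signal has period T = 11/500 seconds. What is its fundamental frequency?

The fundamental frequency is the reciprocal of the period.
f = 1/T = 1/(11/500) = 500/11 Hz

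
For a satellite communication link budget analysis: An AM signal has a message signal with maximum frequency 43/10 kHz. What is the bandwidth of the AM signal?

In AM (double-sideband), the bandwidth is twice the message frequency.
BW = 2 * f_m = 2 * 43/10 kHz = 43/5 kHz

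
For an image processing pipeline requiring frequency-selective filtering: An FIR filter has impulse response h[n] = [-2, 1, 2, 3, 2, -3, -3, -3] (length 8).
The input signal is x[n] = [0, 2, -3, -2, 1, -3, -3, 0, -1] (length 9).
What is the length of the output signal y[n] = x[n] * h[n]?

For linear convolution, the output length is:
len(y) = len(x) + len(h) - 1 = 9 + 8 - 1 = 16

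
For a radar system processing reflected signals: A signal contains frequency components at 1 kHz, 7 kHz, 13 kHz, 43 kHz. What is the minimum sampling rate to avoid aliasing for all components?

The highest frequency component is f_max = 43 kHz.
Nyquist rate = 2 * f_max = 2 * 43 kHz = 86 kHz.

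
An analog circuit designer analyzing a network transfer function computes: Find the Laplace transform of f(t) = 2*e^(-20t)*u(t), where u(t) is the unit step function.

Standard Laplace transform pair:
e^(-at)*u(t) <-> 1/(s+a)
With a = 20: L{2*e^(-20t)*u(t)} = 2/(s+20), ROC: Re(s) > -20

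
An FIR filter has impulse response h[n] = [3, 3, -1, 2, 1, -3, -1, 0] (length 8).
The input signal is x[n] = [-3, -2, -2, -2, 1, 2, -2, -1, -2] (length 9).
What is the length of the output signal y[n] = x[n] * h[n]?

For linear convolution, the output length is:
len(y) = len(x) + len(h) - 1 = 9 + 8 - 1 = 16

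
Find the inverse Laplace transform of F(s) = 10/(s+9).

Standard pair: k/(s+a) <-> k*e^(-at)*u(t)
With k=10, a=9: f(t) = 10*e^(-9t)*u(t)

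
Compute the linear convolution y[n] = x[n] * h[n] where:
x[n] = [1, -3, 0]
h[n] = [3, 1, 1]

y[n] = sum_k x[k]*h[n-k]. Output length = len(x) + len(h) - 1 = 3 + 3 - 1 = 5.
y[0] = 1*3 = 3
y[1] = -3*3 + 1*1 = -8
y[2] = 0*3 + -3*1 + 1*1 = -2
y[3] = 0*1 + -3*1 = -3
y[4] = 0*1 = 0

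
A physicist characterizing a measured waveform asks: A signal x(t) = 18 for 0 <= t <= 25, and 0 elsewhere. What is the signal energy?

Energy = integral of |x(t)|^2 dt over the signal duration
= 18^2 * 25 = 324 * 25 = 8100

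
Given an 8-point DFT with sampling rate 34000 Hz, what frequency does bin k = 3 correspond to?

The frequency of DFT bin k is: f_k = k * f_s / N
f_3 = 3 * 34000 / 8 = 12750 Hz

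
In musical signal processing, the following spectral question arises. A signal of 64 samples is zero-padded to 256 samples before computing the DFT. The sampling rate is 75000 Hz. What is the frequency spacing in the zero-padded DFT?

Original DFT: N = 64, resolution = f_s/N = 75000/64 = 9375/8 Hz
Zero-padded DFT: N = 256, resolution = f_s/N = 75000/256 = 9375/32 Hz
Zero-padding interpolates the spectrum (finer frequency grid)
but does NOT improve the true spectral resolution (ability to resolve close frequencies).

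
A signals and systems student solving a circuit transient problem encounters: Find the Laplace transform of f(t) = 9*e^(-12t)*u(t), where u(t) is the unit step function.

Standard Laplace transform pair:
e^(-at)*u(t) <-> 1/(s+a)
With a = 12: L{9*e^(-12t)*u(t)} = 9/(s+12), ROC: Re(s) > -12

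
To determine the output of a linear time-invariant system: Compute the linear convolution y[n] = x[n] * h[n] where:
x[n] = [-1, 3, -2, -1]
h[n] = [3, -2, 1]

y[n] = sum_k x[k]*h[n-k]. Output length = len(x) + len(h) - 1 = 4 + 3 - 1 = 6.
y[0] = -1*3 = -3
y[1] = 3*3 + -1*-2 = 11
y[2] = -2*3 + 3*-2 + -1*1 = -13
y[3] = -1*3 + -2*-2 + 3*1 = 4
y[4] = -1*-2 + -2*1 = 0
y[5] = -1*1 = -1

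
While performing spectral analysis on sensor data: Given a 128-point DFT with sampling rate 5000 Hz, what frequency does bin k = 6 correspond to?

The frequency of DFT bin k is: f_k = k * f_s / N
f_6 = 6 * 5000 / 128 = 1875/8 Hz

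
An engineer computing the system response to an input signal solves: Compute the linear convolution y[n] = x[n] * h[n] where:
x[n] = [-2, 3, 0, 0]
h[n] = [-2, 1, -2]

y[n] = sum_k x[k]*h[n-k]. Output length = len(x) + len(h) - 1 = 4 + 3 - 1 = 6.
y[0] = -2*-2 = 4
y[1] = 3*-2 + -2*1 = -8
y[2] = 0*-2 + 3*1 + -2*-2 = 7
y[3] = 0*-2 + 0*1 + 3*-2 = -6
y[4] = 0*1 + 0*-2 = 0
y[5] = 0*-2 = 0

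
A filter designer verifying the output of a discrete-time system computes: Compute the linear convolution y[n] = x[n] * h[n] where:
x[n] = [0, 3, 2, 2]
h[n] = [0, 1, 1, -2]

y[n] = sum_k x[k]*h[n-k]. Output length = len(x) + len(h) - 1 = 4 + 4 - 1 = 7.
y[0] = 0*0 = 0
y[1] = 3*0 + 0*1 = 0
y[2] = 2*0 + 3*1 + 0*1 = 3
y[3] = 2*0 + 2*1 + 3*1 + 0*-2 = 5
y[4] = 2*1 + 2*1 + 3*-2 = -2
y[5] = 2*1 + 2*-2 = -2
y[6] = 2*-2 = -4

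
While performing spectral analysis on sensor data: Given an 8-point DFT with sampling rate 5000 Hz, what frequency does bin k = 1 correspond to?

The frequency of DFT bin k is: f_k = k * f_s / N
f_1 = 1 * 5000 / 8 = 625 Hz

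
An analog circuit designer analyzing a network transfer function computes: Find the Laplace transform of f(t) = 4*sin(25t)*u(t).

Standard pair: sin(wt)*u(t) <-> w/(s^2+w^2)
With w = 25: L{4*sin(25t)*u(t)} = 100/(s^2+625)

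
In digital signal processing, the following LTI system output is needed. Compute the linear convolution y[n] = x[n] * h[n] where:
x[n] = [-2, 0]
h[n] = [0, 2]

y[n] = sum_k x[k]*h[n-k]. Output length = len(x) + len(h) - 1 = 2 + 2 - 1 = 3.
y[0] = -2*0 = 0
y[1] = 0*0 + -2*2 = -4
y[2] = 0*2 = 0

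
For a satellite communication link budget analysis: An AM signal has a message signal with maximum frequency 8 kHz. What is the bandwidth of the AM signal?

In AM (double-sideband), the bandwidth is twice the message frequency.
BW = 2 * f_m = 2 * 8 kHz = 16 kHz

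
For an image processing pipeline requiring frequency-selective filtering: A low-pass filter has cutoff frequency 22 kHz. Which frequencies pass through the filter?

A low-pass filter passes all frequencies below the cutoff frequency 22 kHz and attenuates higher frequencies.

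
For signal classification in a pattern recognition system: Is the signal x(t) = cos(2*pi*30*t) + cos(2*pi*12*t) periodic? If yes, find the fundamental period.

f1 = 30 Hz, f2 = 12 Hz
Period T1 = 1/30, T2 = 1/12
Ratio T1/T2 = 12/30, which is rational.
The signal is periodic with fundamental period T = 1/GCD(30,12) = 1/6 s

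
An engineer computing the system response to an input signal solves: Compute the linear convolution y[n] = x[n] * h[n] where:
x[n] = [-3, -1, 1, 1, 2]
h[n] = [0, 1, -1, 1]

y[n] = sum_k x[k]*h[n-k]. Output length = len(x) + len(h) - 1 = 5 + 4 - 1 = 8.
y[0] = -3*0 = 0
y[1] = -1*0 + -3*1 = -3
y[2] = 1*0 + -1*1 + -3*-1 = 2
y[3] = 1*0 + 1*1 + -1*-1 + -3*1 = -1
y[4] = 2*0 + 1*1 + 1*-1 + -1*1 = -1
y[5] = 2*1 + 1*-1 + 1*1 = 2
y[6] = 2*-1 + 1*1 = -1
y[7] = 2*1 = 2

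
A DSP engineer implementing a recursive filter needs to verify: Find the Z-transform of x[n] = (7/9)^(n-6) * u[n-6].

Time-shifting property: if X(z) = Z{x[n]}, then Z{x[n-d]} = z^(-d) * X(z)
X(z) = z/(z - 7/9) for x[n] = (7/9)^n * u[n]
Z{x[n-6]} = z^(-6) * z/(z - 7/9) = z^(-5)/(z - 7/9)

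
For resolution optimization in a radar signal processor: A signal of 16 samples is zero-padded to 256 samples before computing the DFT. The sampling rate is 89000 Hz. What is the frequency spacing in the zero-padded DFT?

Original DFT: N = 16, resolution = f_s/N = 89000/16 = 11125/2 Hz
Zero-padded DFT: N = 256, resolution = f_s/N = 89000/256 = 11125/32 Hz
Zero-padding interpolates the spectrum (finer frequency grid)
but does NOT improve the true spectral resolution (ability to resolve close frequencies).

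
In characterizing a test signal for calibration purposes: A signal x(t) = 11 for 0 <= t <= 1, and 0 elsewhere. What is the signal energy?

Energy = integral of |x(t)|^2 dt over the signal duration
= 11^2 * 1 = 121 * 1 = 121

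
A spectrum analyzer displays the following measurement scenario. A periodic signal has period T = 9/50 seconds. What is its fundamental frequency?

The fundamental frequency is the reciprocal of the period.
f = 1/T = 1/(9/50) = 50/9 Hz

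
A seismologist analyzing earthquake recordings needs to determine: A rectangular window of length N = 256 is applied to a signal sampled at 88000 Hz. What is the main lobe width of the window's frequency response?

For a rectangular window of length N,
the main lobe width in frequency is 2*f_s/N.
= 2*88000/256 = 1375/2 Hz
This determines the minimum frequency separation for resolving two sinusoids.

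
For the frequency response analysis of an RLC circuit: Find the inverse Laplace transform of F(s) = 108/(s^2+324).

Standard pair: w/(s^2+w^2) <-> sin(wt)*u(t)
Recognize w^2 = 324, so w = 18; numerator 108 = 6*18.
f(t) = 6*sin(18t)*u(t)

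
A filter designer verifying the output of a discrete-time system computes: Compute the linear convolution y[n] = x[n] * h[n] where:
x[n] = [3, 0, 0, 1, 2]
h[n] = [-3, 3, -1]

y[n] = sum_k x[k]*h[n-k]. Output length = len(x) + len(h) - 1 = 5 + 3 - 1 = 7.
y[0] = 3*-3 = -9
y[1] = 0*-3 + 3*3 = 9
y[2] = 0*-3 + 0*3 + 3*-1 = -3
y[3] = 1*-3 + 0*3 + 0*-1 = -3
y[4] = 2*-3 + 1*3 + 0*-1 = -3
y[5] = 2*3 + 1*-1 = 5
y[6] = 2*-1 = -2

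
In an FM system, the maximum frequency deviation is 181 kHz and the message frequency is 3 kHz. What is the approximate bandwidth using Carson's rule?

Carson's rule: BW = 2*(delta_f + f_m)
= 2*(181 + 3) kHz = 368 kHz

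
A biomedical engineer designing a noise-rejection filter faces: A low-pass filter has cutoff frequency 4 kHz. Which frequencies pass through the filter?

A low-pass filter passes all frequencies below the cutoff frequency 4 kHz and attenuates higher frequencies.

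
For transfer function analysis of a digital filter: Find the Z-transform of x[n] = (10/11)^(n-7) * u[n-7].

Time-shifting property: if X(z) = Z{x[n]}, then Z{x[n-d]} = z^(-d) * X(z)
X(z) = z/(z - 10/11) for x[n] = (10/11)^n * u[n]
Z{x[n-7]} = z^(-7) * z/(z - 10/11) = z^(-6)/(z - 10/11)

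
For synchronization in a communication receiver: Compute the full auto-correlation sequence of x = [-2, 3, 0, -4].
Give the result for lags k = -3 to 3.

r_xx[k] = sum_m x[m]*x[m+k], indexed from 0, for k = -3 to 3:
  r_xx[-3] = x[3]*x[0] = 8
  r_xx[-2] = x[2]*x[0] + x[3]*x[1] = -12
  r_xx[-1] = x[1]*x[0] + x[2]*x[1] + x[3]*x[2] = -6
  r_xx[0] = x[0]*x[0] + x[1]*x[1] + x[2]*x[2] + x[3]*x[3] = 29
  r_xx[1] = x[0]*x[1] + x[1]*x[2] + x[2]*x[3] = -6
  r_xx[2] = x[0]*x[2] + x[1]*x[3] = -12
  r_xx[3] = x[0]*x[3] = 8
r_xx = [8, -12, -6, 29, -6, -12, 8]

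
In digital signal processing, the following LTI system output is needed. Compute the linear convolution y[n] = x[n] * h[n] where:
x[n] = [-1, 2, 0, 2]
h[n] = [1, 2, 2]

y[n] = sum_k x[k]*h[n-k]. Output length = len(x) + len(h) - 1 = 4 + 3 - 1 = 6.
y[0] = -1*1 = -1
y[1] = 2*1 + -1*2 = 0
y[2] = 0*1 + 2*2 + -1*2 = 2
y[3] = 2*1 + 0*2 + 2*2 = 6
y[4] = 2*2 + 0*2 = 4
y[5] = 2*2 = 4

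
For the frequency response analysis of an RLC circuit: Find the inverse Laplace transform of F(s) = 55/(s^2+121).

Standard pair: w/(s^2+w^2) <-> sin(wt)*u(t)
Recognize w^2 = 121, so w = 11; numerator 55 = 5*11.
f(t) = 5*sin(11t)*u(t)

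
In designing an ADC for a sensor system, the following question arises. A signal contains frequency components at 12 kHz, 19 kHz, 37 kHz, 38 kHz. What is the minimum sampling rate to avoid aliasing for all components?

The highest frequency component is f_max = 38 kHz.
Nyquist rate = 2 * f_max = 2 * 38 kHz = 76 kHz.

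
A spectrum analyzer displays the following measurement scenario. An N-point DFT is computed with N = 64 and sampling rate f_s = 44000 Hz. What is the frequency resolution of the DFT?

DFT frequency resolution = f_s / N
= 44000 / 64 = 1375/2 Hz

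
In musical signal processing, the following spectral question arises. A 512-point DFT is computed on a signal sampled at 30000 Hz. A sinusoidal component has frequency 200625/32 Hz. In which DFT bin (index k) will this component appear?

DFT frequency resolution = f_s/N = 30000/512 = 1875/32 Hz
Bin index k = f_signal / resolution = 200625/32 / 1875/32 = 107
The signal frequency 200625/32 Hz falls in DFT bin k = 107.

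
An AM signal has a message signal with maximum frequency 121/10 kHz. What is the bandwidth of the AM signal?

In AM (double-sideband), the bandwidth is twice the message frequency.
BW = 2 * f_m = 2 * 121/10 kHz = 121/5 kHz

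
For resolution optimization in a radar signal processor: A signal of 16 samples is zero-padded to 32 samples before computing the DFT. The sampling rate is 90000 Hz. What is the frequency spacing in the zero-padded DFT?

Original DFT: N = 16, resolution = f_s/N = 90000/16 = 5625 Hz
Zero-padded DFT: N = 32, resolution = f_s/N = 90000/32 = 5625/2 Hz
Zero-padding interpolates the spectrum (finer frequency grid)
but does NOT improve the true spectral resolution (ability to resolve close frequencies).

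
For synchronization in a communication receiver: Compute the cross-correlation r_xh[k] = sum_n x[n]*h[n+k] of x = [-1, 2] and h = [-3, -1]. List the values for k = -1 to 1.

Both sequences indexed from 0 and zero outside their support.
Lags with overlap: k = -1 to 1.
  r_xh[-1] = x[1]*h[0] = -6
  r_xh[0] = x[0]*h[0] + x[1]*h[1] = 1
  r_xh[1] = x[0]*h[1] = 1
r_xh = [-6, 1, 1] (for k = -1, ..., 1)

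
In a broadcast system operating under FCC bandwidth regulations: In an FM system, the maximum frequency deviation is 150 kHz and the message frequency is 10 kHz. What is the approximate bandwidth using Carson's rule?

Carson's rule: BW = 2*(delta_f + f_m)
= 2*(150 + 10) kHz = 320 kHz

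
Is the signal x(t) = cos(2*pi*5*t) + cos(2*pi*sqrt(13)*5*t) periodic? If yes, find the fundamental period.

f1 = 5 Hz, f2 = 5*sqrt(13) Hz
Ratio f2/f1 = sqrt(13), which is irrational.
Since the frequency ratio is irrational, no common period exists.
The signal is not periodic.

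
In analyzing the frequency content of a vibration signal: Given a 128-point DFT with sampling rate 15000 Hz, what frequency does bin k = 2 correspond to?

The frequency of DFT bin k is: f_k = k * f_s / N
f_2 = 2 * 15000 / 128 = 1875/8 Hz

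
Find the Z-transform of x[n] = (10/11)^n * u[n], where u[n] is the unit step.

The Z-transform of a^n * u[n] is z/(z-a) for |z| > |a|.
Here a = 10/11, so X(z) = z/(z - (10/11)) = 11z/(11z - 10)
ROC: |z| > 10/11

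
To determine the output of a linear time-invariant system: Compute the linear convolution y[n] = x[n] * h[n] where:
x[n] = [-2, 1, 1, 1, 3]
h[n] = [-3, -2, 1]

y[n] = sum_k x[k]*h[n-k]. Output length = len(x) + len(h) - 1 = 5 + 3 - 1 = 7.
y[0] = -2*-3 = 6
y[1] = 1*-3 + -2*-2 = 1
y[2] = 1*-3 + 1*-2 + -2*1 = -7
y[3] = 1*-3 + 1*-2 + 1*1 = -4
y[4] = 3*-3 + 1*-2 + 1*1 = -10
y[5] = 3*-2 + 1*1 = -5
y[6] = 3*1 = 3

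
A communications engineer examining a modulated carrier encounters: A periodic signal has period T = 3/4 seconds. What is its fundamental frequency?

The fundamental frequency is the reciprocal of the period.
f = 1/T = 1/(3/4) = 4/3 Hz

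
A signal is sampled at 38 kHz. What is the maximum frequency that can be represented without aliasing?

The maximum frequency that can be represented without aliasing
is the Nyquist frequency: f_max = f_s / 2 = 38 kHz / 2 = 19 kHz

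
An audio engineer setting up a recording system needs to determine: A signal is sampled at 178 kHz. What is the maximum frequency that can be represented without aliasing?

The maximum frequency that can be represented without aliasing
is the Nyquist frequency: f_max = f_s / 2 = 178 kHz / 2 = 89 kHz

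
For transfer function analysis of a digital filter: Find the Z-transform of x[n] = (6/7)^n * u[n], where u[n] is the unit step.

The Z-transform of a^n * u[n] is z/(z-a) for |z| > |a|.
Here a = 6/7, so X(z) = z/(z - (6/7)) = 7z/(7z - 6)
ROC: |z| > 6/7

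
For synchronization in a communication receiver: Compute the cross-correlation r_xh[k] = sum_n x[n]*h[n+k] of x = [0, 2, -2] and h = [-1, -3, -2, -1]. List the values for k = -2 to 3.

Both sequences indexed from 0 and zero outside their support.
Lags with overlap: k = -2 to 3.
  r_xh[-2] = x[2]*h[0] = 2
  r_xh[-1] = x[1]*h[0] + x[2]*h[1] = 4
  r_xh[0] = x[0]*h[0] + x[1]*h[1] + x[2]*h[2] = -2
  r_xh[1] = x[0]*h[1] + x[1]*h[2] + x[2]*h[3] = -2
  r_xh[2] = x[0]*h[2] + x[1]*h[3] = -2
  r_xh[3] = x[0]*h[3] = 0
r_xh = [2, 4, -2, -2, -2, 0] (for k = -2, ..., 3)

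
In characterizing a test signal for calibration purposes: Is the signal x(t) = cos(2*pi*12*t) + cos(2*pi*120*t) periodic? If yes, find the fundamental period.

f1 = 12 Hz, f2 = 120 Hz
Period T1 = 1/12, T2 = 1/120
Ratio T1/T2 = 120/12, which is rational.
The signal is periodic with fundamental period T = 1/GCD(12,120) = 1/12 s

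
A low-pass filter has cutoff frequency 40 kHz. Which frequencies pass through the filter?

A low-pass filter passes all frequencies below the cutoff frequency 40 kHz and attenuates higher frequencies.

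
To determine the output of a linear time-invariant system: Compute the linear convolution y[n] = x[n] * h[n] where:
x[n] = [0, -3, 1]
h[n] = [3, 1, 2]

y[n] = sum_k x[k]*h[n-k]. Output length = len(x) + len(h) - 1 = 3 + 3 - 1 = 5.
y[0] = 0*3 = 0
y[1] = -3*3 + 0*1 = -9
y[2] = 1*3 + -3*1 + 0*2 = 0
y[3] = 1*1 + -3*2 = -5
y[4] = 1*2 = 2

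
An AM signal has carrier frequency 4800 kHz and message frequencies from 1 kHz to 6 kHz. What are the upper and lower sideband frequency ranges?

Upper sideband (USB) = fc + [fm_low, fm_high] = 4800 + [1, 6] = [4801, 4806] kHz
Lower sideband (LSB) = fc - [fm_high, fm_low] = 4800 - [6, 1] = [4794, 4799] kHz
Total occupied spectrum: 4794 kHz to 4806 kHz (plus carrier at 4800 kHz)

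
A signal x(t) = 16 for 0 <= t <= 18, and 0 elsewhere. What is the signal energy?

Energy = integral of |x(t)|^2 dt over the signal duration
= 16^2 * 18 = 256 * 18 = 4608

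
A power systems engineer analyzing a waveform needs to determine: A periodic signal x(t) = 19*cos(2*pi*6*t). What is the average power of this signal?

Average power of A*cos(wt) is A^2/2.
P = 19^2 / 2 = 361/2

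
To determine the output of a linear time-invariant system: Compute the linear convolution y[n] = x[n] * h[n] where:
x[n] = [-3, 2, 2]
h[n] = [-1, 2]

y[n] = sum_k x[k]*h[n-k]. Output length = len(x) + len(h) - 1 = 3 + 2 - 1 = 4.
y[0] = -3*-1 = 3
y[1] = 2*-1 + -3*2 = -8
y[2] = 2*-1 + 2*2 = 2
y[3] = 2*2 = 4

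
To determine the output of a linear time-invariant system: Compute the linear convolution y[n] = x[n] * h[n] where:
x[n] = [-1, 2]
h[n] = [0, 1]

y[n] = sum_k x[k]*h[n-k]. Output length = len(x) + len(h) - 1 = 2 + 2 - 1 = 3.
y[0] = -1*0 = 0
y[1] = 2*0 + -1*1 = -1
y[2] = 2*1 = 2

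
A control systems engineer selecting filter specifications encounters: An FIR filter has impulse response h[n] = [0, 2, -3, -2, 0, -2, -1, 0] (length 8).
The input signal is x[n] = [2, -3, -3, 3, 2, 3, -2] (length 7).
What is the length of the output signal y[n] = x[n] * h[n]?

For linear convolution, the output length is:
len(y) = len(x) + len(h) - 1 = 7 + 8 - 1 = 14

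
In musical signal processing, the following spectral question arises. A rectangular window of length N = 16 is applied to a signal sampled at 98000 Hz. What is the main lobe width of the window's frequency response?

For a rectangular window of length N,
the main lobe width in frequency is 2*f_s/N.
= 2*98000/16 = 12250 Hz
This determines the minimum frequency separation for resolving two sinusoids.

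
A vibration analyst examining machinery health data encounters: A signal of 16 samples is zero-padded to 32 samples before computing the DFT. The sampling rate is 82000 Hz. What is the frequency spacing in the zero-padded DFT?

Original DFT: N = 16, resolution = f_s/N = 82000/16 = 5125 Hz
Zero-padded DFT: N = 32, resolution = f_s/N = 82000/32 = 5125/2 Hz
Zero-padding interpolates the spectrum (finer frequency grid)
but does NOT improve the true spectral resolution (ability to resolve close frequencies).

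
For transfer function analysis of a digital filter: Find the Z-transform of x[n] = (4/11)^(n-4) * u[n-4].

Time-shifting property: if X(z) = Z{x[n]}, then Z{x[n-d]} = z^(-d) * X(z)
X(z) = z/(z - 4/11) for x[n] = (4/11)^n * u[n]
Z{x[n-4]} = z^(-4) * z/(z - 4/11) = z^(-3)/(z - 4/11)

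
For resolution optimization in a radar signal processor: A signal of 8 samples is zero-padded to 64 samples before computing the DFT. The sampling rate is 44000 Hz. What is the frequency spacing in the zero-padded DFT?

Original DFT: N = 8, resolution = f_s/N = 44000/8 = 5500 Hz
Zero-padded DFT: N = 64, resolution = f_s/N = 44000/64 = 1375/2 Hz
Zero-padding interpolates the spectrum (finer frequency grid)
but does NOT improve the true spectral resolution (ability to resolve close frequencies).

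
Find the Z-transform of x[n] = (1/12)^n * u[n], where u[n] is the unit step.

The Z-transform of a^n * u[n] is z/(z-a) for |z| > |a|.
Here a = 1/12, so X(z) = z/(z - (1/12)) = 12z/(12z - 1)
ROC: |z| > 1/12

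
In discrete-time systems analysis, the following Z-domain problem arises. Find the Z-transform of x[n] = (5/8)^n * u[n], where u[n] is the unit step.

The Z-transform of a^n * u[n] is z/(z-a) for |z| > |a|.
Here a = 5/8, so X(z) = z/(z - (5/8)) = 8z/(8z - 5)
ROC: |z| > 5/8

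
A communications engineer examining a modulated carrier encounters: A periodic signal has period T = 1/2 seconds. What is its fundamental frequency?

The fundamental frequency is the reciprocal of the period.
f = 1/T = 1/(1/2) = 2 Hz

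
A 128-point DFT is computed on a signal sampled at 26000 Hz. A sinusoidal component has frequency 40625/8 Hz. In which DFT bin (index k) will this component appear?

DFT frequency resolution = f_s/N = 26000/128 = 1625/8 Hz
Bin index k = f_signal / resolution = 40625/8 / 1625/8 = 25
The signal frequency 40625/8 Hz falls in DFT bin k = 25.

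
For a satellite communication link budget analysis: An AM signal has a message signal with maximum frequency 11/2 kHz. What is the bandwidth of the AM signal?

In AM (double-sideband), the bandwidth is twice the message frequency.
BW = 2 * f_m = 2 * 11/2 kHz = 11 kHz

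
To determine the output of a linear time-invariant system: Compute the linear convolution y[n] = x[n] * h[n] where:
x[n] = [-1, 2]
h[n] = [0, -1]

y[n] = sum_k x[k]*h[n-k]. Output length = len(x) + len(h) - 1 = 2 + 2 - 1 = 3.
y[0] = -1*0 = 0
y[1] = 2*0 + -1*-1 = 1
y[2] = 2*-1 = -2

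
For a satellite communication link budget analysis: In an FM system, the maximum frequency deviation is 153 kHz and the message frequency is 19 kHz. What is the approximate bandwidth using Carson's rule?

Carson's rule: BW = 2*(delta_f + f_m)
= 2*(153 + 19) kHz = 344 kHz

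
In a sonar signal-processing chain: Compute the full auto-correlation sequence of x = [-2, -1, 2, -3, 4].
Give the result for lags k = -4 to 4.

r_xx[k] = sum_m x[m]*x[m+k], indexed from 0, for k = -4 to 4:
  r_xx[-4] = x[4]*x[0] = -8
  r_xx[-3] = x[3]*x[0] + x[4]*x[1] = 2
  r_xx[-2] = x[2]*x[0] + x[3]*x[1] + x[4]*x[2] = 7
  r_xx[-1] = x[1]*x[0] + x[2]*x[1] + x[3]*x[2] + x[4]*x[3] = -18
  r_xx[0] = x[0]*x[0] + x[1]*x[1] + x[2]*x[2] + x[3]*x[3] + x[4]*x[4] = 34
  r_xx[1] = x[0]*x[1] + x[1]*x[2] + x[2]*x[3] + x[3]*x[4] = -18
  r_xx[2] = x[0]*x[2] + x[1]*x[3] + x[2]*x[4] = 7
  r_xx[3] = x[0]*x[3] + x[1]*x[4] = 2
  r_xx[4] = x[0]*x[4] = -8
r_xx = [-8, 2, 7, -18, 34, -18, 7, 2, -8]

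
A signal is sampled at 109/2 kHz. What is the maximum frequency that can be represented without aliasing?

The maximum frequency that can be represented without aliasing
is the Nyquist frequency: f_max = f_s / 2 = 109/2 kHz / 2 = 109/4 kHz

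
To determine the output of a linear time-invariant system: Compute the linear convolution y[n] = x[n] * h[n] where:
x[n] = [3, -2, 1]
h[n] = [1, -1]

y[n] = sum_k x[k]*h[n-k]. Output length = len(x) + len(h) - 1 = 3 + 2 - 1 = 4.
y[0] = 3*1 = 3
y[1] = -2*1 + 3*-1 = -5
y[2] = 1*1 + -2*-1 = 3
y[3] = 1*-1 = -1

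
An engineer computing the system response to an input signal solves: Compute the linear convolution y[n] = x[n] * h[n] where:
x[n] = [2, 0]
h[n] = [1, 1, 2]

y[n] = sum_k x[k]*h[n-k]. Output length = len(x) + len(h) - 1 = 2 + 3 - 1 = 4.
y[0] = 2*1 = 2
y[1] = 0*1 + 2*1 = 2
y[2] = 0*1 + 2*2 = 4
y[3] = 0*2 = 0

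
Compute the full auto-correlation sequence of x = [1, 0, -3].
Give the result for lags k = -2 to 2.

r_xx[k] = sum_m x[m]*x[m+k], indexed from 0, for k = -2 to 2:
  r_xx[-2] = x[2]*x[0] = -3
  r_xx[-1] = x[1]*x[0] + x[2]*x[1] = 0
  r_xx[0] = x[0]*x[0] + x[1]*x[1] + x[2]*x[2] = 10
  r_xx[1] = x[0]*x[1] + x[1]*x[2] = 0
  r_xx[2] = x[0]*x[2] = -3
r_xx = [-3, 0, 10, 0, -3]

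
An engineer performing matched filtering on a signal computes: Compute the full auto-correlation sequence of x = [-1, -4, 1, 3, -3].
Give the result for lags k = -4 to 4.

r_xx[k] = sum_m x[m]*x[m+k], indexed from 0, for k = -4 to 4:
  r_xx[-4] = x[4]*x[0] = 3
  r_xx[-3] = x[3]*x[0] + x[4]*x[1] = 9
  r_xx[-2] = x[2]*x[0] + x[3]*x[1] + x[4]*x[2] = -16
  r_xx[-1] = x[1]*x[0] + x[2]*x[1] + x[3]*x[2] + x[4]*x[3] = -6
  r_xx[0] = x[0]*x[0] + x[1]*x[1] + x[2]*x[2] + x[3]*x[3] + x[4]*x[4] = 36
  r_xx[1] = x[0]*x[1] + x[1]*x[2] + x[2]*x[3] + x[3]*x[4] = -6
  r_xx[2] = x[0]*x[2] + x[1]*x[3] + x[2]*x[4] = -16
  r_xx[3] = x[0]*x[3] + x[1]*x[4] = 9
  r_xx[4] = x[0]*x[4] = 3
r_xx = [3, 9, -16, -6, 36, -6, -16, 9, 3]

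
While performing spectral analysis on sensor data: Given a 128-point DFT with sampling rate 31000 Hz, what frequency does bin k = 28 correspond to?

The frequency of DFT bin k is: f_k = k * f_s / N
f_28 = 28 * 31000 / 128 = 27125/4 Hz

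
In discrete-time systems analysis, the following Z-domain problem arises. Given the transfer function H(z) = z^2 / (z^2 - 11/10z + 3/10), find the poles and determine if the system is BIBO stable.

Poles are roots of the denominator: z^2 - 11/10z + 3/10 = 0.
Quadratic formula: z = [-(-11/10) +/- sqrt((-11/10)^2 - 4*(3/10))] / 2
Discriminant = 121/100 - 6/5 = 1/100; sqrt = 1/10.
z = (11/10 +/- 1/10) / 2 => z = 3/5 or z = 1/2.
|p1| = 1/2, |p2| = 3/5.
For BIBO stability, all poles must lie inside the unit circle (|p| < 1).
System is STABLE since both |p| < 1.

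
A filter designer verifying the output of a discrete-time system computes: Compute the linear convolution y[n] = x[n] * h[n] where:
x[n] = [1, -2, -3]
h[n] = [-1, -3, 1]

y[n] = sum_k x[k]*h[n-k]. Output length = len(x) + len(h) - 1 = 3 + 3 - 1 = 5.
y[0] = 1*-1 = -1
y[1] = -2*-1 + 1*-3 = -1
y[2] = -3*-1 + -2*-3 + 1*1 = 10
y[3] = -3*-3 + -2*1 = 7
y[4] = -3*1 = -3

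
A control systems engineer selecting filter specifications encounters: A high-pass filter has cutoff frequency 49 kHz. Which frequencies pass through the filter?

A high-pass filter passes all frequencies above the cutoff frequency 49 kHz and attenuates lower frequencies.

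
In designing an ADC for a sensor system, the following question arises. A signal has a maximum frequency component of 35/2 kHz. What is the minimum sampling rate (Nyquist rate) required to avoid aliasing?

By the Nyquist-Shannon sampling theorem,
the minimum sampling rate (Nyquist rate) must be at least 2 * f_max.
Nyquist rate = 2 * 35/2 kHz = 35 kHz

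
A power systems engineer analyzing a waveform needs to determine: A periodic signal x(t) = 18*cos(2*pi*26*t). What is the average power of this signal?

Average power of A*cos(wt) is A^2/2.
P = 18^2 / 2 = 324/2 = 162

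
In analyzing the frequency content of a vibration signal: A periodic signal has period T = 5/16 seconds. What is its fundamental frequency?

The fundamental frequency is the reciprocal of the period.
f = 1/T = 1/(5/16) = 16/5 Hz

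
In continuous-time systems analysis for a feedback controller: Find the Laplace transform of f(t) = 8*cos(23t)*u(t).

Standard pair: cos(wt)*u(t) <-> s/(s^2+w^2)
With w = 23: L{8*cos(23t)*u(t)} = 8s/(s^2+529)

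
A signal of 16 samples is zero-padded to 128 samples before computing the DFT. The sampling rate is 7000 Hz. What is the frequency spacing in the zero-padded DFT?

Original DFT: N = 16, resolution = f_s/N = 7000/16 = 875/2 Hz
Zero-padded DFT: N = 128, resolution = f_s/N = 7000/128 = 875/16 Hz
Zero-padding interpolates the spectrum (finer frequency grid)
but does NOT improve the true spectral resolution (ability to resolve close frequencies).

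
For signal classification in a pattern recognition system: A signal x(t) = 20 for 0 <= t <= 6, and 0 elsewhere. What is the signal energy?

Energy = integral of |x(t)|^2 dt over the signal duration
= 20^2 * 6 = 400 * 6 = 2400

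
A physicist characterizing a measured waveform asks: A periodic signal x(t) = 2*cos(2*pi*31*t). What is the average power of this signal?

Average power of A*cos(wt) is A^2/2.
P = 2^2 / 2 = 4/2 = 2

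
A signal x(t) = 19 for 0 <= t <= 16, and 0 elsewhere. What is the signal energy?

Energy = integral of |x(t)|^2 dt over the signal duration
= 19^2 * 16 = 361 * 16 = 5776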